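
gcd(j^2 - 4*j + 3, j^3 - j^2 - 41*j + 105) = j - 3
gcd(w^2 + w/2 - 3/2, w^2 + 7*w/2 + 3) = w + 3/2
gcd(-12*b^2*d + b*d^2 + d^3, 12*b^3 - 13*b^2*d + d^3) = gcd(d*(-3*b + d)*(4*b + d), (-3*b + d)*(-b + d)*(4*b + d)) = 12*b^2 - b*d - d^2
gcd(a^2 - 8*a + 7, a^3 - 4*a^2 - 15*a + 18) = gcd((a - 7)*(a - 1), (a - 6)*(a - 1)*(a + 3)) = a - 1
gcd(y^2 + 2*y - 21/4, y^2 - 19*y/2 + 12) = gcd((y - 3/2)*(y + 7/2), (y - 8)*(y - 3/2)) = y - 3/2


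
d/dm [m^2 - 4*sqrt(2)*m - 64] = 2*m - 4*sqrt(2)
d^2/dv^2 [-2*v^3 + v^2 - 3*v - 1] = 2 - 12*v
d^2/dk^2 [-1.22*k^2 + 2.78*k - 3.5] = -2.44000000000000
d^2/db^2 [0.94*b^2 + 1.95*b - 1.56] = 1.88000000000000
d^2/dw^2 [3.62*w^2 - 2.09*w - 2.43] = 7.24000000000000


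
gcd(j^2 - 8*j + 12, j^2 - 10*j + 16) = j - 2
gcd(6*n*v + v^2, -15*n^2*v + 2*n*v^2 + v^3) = v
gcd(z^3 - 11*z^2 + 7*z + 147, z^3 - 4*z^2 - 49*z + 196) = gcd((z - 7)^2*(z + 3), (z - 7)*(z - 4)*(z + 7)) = z - 7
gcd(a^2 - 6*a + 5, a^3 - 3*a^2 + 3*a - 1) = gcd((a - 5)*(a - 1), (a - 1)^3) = a - 1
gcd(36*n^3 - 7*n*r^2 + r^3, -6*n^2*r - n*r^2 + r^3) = -6*n^2 - n*r + r^2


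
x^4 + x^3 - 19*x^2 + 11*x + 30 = (x - 3)*(x - 2)*(x + 1)*(x + 5)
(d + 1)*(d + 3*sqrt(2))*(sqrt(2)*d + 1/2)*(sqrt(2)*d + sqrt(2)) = 2*d^4 + 4*d^3 + 13*sqrt(2)*d^3/2 + 5*d^2 + 13*sqrt(2)*d^2 + 6*d + 13*sqrt(2)*d/2 + 3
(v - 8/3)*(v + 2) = v^2 - 2*v/3 - 16/3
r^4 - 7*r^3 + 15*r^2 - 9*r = r*(r - 3)^2*(r - 1)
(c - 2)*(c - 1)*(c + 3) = c^3 - 7*c + 6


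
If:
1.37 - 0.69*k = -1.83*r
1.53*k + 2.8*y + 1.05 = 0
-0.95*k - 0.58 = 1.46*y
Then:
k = -0.21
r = -0.83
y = -0.26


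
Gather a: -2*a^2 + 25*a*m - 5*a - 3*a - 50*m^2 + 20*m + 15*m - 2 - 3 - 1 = -2*a^2 + a*(25*m - 8) - 50*m^2 + 35*m - 6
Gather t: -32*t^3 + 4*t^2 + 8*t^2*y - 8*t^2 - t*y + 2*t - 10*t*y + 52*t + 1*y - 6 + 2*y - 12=-32*t^3 + t^2*(8*y - 4) + t*(54 - 11*y) + 3*y - 18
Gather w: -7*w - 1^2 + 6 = 5 - 7*w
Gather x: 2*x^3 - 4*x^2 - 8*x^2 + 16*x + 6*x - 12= 2*x^3 - 12*x^2 + 22*x - 12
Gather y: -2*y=-2*y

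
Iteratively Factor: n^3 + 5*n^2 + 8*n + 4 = (n + 2)*(n^2 + 3*n + 2) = (n + 2)^2*(n + 1)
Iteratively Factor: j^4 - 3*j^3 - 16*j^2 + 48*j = (j)*(j^3 - 3*j^2 - 16*j + 48) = j*(j + 4)*(j^2 - 7*j + 12) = j*(j - 4)*(j + 4)*(j - 3)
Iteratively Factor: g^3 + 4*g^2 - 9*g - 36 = (g - 3)*(g^2 + 7*g + 12) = (g - 3)*(g + 3)*(g + 4)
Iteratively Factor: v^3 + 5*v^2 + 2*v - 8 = (v + 4)*(v^2 + v - 2) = (v - 1)*(v + 4)*(v + 2)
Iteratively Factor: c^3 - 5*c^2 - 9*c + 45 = (c + 3)*(c^2 - 8*c + 15) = (c - 5)*(c + 3)*(c - 3)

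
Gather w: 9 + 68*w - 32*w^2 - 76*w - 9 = -32*w^2 - 8*w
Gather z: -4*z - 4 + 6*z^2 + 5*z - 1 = 6*z^2 + z - 5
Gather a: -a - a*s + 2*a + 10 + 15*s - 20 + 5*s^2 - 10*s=a*(1 - s) + 5*s^2 + 5*s - 10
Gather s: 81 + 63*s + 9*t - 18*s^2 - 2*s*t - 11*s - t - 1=-18*s^2 + s*(52 - 2*t) + 8*t + 80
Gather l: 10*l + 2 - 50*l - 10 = -40*l - 8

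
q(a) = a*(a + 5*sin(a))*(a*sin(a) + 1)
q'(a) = a*(a + 5*sin(a))*(a*cos(a) + sin(a)) + a*(a*sin(a) + 1)*(5*cos(a) + 1) + (a + 5*sin(a))*(a*sin(a) + 1) = a^3*cos(a) + 3*a^2*sin(a) + 5*a^2*sin(2*a) + 5*a*cos(a) - 5*a*cos(2*a) + 7*a + 5*sin(a)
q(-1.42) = 21.72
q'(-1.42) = -32.13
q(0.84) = 6.23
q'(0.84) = 18.34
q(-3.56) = -2.43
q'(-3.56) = 14.92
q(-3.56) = -2.43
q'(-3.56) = 14.92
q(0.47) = 1.56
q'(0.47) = 7.55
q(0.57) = 2.44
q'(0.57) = 10.06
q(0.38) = 0.97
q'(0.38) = 5.61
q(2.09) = 37.83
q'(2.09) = 7.12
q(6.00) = -18.68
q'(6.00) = 124.73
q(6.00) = -18.68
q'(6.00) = 124.73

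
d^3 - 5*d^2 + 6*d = d*(d - 3)*(d - 2)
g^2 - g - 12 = (g - 4)*(g + 3)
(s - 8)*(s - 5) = s^2 - 13*s + 40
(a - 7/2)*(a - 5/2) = a^2 - 6*a + 35/4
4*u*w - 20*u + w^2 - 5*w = (4*u + w)*(w - 5)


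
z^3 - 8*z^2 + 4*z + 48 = (z - 6)*(z - 4)*(z + 2)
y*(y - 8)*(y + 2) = y^3 - 6*y^2 - 16*y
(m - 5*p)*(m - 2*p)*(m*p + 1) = m^3*p - 7*m^2*p^2 + m^2 + 10*m*p^3 - 7*m*p + 10*p^2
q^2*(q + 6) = q^3 + 6*q^2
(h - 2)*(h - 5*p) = h^2 - 5*h*p - 2*h + 10*p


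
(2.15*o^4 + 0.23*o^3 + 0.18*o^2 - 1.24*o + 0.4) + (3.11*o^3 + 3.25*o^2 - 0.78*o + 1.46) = 2.15*o^4 + 3.34*o^3 + 3.43*o^2 - 2.02*o + 1.86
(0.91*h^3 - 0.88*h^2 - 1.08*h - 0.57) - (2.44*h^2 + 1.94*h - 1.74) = 0.91*h^3 - 3.32*h^2 - 3.02*h + 1.17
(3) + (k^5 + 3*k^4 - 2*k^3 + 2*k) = k^5 + 3*k^4 - 2*k^3 + 2*k + 3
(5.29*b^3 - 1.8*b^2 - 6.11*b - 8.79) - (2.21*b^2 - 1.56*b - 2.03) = 5.29*b^3 - 4.01*b^2 - 4.55*b - 6.76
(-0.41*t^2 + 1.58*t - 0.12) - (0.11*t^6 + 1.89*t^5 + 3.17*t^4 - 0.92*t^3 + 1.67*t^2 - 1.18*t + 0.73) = -0.11*t^6 - 1.89*t^5 - 3.17*t^4 + 0.92*t^3 - 2.08*t^2 + 2.76*t - 0.85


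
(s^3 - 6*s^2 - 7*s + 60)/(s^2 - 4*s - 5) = (s^2 - s - 12)/(s + 1)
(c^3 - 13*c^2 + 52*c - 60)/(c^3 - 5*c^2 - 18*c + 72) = (c^2 - 7*c + 10)/(c^2 + c - 12)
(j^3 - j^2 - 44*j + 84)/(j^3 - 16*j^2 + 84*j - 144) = (j^2 + 5*j - 14)/(j^2 - 10*j + 24)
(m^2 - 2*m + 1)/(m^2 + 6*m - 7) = (m - 1)/(m + 7)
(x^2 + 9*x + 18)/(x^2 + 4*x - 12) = (x + 3)/(x - 2)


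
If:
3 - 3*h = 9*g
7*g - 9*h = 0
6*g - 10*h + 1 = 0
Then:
No Solution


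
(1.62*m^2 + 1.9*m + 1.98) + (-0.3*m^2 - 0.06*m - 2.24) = 1.32*m^2 + 1.84*m - 0.26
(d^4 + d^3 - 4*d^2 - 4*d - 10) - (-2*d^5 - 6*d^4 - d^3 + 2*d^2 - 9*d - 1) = 2*d^5 + 7*d^4 + 2*d^3 - 6*d^2 + 5*d - 9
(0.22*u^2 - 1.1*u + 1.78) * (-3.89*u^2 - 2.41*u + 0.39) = -0.8558*u^4 + 3.7488*u^3 - 4.1874*u^2 - 4.7188*u + 0.6942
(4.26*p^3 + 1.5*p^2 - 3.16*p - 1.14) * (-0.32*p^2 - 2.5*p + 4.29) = -1.3632*p^5 - 11.13*p^4 + 15.5366*p^3 + 14.6998*p^2 - 10.7064*p - 4.8906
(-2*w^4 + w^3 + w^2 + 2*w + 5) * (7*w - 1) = -14*w^5 + 9*w^4 + 6*w^3 + 13*w^2 + 33*w - 5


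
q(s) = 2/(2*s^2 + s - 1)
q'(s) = 2*(-4*s - 1)/(2*s^2 + s - 1)^2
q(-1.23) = 2.51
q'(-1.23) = 12.38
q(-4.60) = 0.05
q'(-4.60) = 0.03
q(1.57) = 0.36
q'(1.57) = -0.48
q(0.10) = -2.27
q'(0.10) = -3.62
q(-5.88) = 0.03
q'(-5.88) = 0.01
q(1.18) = 0.67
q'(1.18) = -1.30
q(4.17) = 0.05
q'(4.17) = -0.02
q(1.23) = 0.61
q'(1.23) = -1.12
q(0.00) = -2.00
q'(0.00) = -2.00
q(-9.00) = 0.01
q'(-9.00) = 0.00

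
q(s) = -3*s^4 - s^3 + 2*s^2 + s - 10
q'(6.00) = -2675.00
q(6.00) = -4036.00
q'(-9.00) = 8470.00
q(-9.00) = -18811.00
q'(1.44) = -35.29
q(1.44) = -20.30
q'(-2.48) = 155.66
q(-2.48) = -98.41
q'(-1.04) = 7.09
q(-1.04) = -11.26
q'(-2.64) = 190.33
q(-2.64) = -126.03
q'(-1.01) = 6.26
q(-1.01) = -11.06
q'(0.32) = 1.58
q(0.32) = -9.54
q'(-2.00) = 77.00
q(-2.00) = -44.00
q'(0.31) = 1.59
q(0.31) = -9.56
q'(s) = -12*s^3 - 3*s^2 + 4*s + 1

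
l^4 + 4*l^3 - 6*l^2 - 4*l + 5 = (l - 1)^2*(l + 1)*(l + 5)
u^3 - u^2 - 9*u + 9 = (u - 3)*(u - 1)*(u + 3)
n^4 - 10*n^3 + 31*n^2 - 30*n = n*(n - 5)*(n - 3)*(n - 2)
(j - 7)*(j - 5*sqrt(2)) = j^2 - 5*sqrt(2)*j - 7*j + 35*sqrt(2)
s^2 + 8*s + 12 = (s + 2)*(s + 6)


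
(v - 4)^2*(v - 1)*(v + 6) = v^4 - 3*v^3 - 30*v^2 + 128*v - 96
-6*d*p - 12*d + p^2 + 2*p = (-6*d + p)*(p + 2)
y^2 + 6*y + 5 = (y + 1)*(y + 5)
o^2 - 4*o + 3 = (o - 3)*(o - 1)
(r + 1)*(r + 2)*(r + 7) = r^3 + 10*r^2 + 23*r + 14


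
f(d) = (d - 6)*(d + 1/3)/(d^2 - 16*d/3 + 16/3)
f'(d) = (16/3 - 2*d)*(d - 6)*(d + 1/3)/(d^2 - 16*d/3 + 16/3)^2 + (d - 6)/(d^2 - 16*d/3 + 16/3) + (d + 1/3)/(d^2 - 16*d/3 + 16/3) = (3*d^2 + 132*d - 368)/(9*d^4 - 96*d^3 + 352*d^2 - 512*d + 256)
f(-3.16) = 0.80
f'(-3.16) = -0.08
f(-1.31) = 0.51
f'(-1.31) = -0.30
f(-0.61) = 0.20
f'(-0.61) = -0.62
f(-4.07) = 0.86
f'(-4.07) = -0.05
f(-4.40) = 0.88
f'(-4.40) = -0.04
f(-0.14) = -0.19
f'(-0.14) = -1.15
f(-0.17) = -0.16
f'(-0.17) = -1.10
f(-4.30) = 0.87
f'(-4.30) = -0.04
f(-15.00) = 0.99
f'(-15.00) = 0.00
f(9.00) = 0.73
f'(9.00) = 0.08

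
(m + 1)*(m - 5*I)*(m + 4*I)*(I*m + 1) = I*m^4 + 2*m^3 + I*m^3 + 2*m^2 + 19*I*m^2 + 20*m + 19*I*m + 20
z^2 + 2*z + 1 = (z + 1)^2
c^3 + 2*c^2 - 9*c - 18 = (c - 3)*(c + 2)*(c + 3)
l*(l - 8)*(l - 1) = l^3 - 9*l^2 + 8*l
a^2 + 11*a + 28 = (a + 4)*(a + 7)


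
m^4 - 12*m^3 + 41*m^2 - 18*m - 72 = (m - 6)*(m - 4)*(m - 3)*(m + 1)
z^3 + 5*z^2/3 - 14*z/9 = z*(z - 2/3)*(z + 7/3)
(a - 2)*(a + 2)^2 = a^3 + 2*a^2 - 4*a - 8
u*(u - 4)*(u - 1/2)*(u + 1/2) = u^4 - 4*u^3 - u^2/4 + u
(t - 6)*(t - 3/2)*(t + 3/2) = t^3 - 6*t^2 - 9*t/4 + 27/2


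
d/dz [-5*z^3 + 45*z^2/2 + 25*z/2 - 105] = -15*z^2 + 45*z + 25/2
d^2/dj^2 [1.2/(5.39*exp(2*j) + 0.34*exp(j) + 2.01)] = (1.2*(10.78*exp(j) + 0.34)*(21.56*exp(j) + 0.68)*exp(j) - (25.872*exp(j) + 0.408)*(5.39*exp(2*j) + 0.34*exp(j) + 2.01))*exp(j)/(5.39*exp(2*j) + 0.34*exp(j) + 2.01)^3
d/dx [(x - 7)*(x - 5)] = 2*x - 12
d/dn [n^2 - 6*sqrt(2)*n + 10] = 2*n - 6*sqrt(2)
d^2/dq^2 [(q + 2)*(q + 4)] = 2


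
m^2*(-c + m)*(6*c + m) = -6*c^2*m^2 + 5*c*m^3 + m^4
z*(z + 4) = z^2 + 4*z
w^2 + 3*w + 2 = (w + 1)*(w + 2)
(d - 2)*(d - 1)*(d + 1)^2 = d^4 - d^3 - 3*d^2 + d + 2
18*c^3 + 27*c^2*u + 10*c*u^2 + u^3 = (c + u)*(3*c + u)*(6*c + u)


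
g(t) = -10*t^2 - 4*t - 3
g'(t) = -20*t - 4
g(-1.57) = -21.37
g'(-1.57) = 27.40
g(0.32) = -5.30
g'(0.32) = -10.40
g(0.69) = -10.52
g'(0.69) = -17.80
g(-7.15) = -485.62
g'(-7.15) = 139.00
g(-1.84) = -29.50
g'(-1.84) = 32.80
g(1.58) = -34.28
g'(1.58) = -35.60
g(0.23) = -4.45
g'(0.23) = -8.60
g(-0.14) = -2.64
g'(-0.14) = -1.20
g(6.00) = -387.00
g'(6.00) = -124.00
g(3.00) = -105.00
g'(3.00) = -64.00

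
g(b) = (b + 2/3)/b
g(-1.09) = 0.39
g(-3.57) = 0.81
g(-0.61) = -0.09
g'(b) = 1/b - (b + 2/3)/b^2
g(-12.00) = 0.94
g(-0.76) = 0.12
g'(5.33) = -0.02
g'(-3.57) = -0.05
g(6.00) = 1.11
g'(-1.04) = -0.62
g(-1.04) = 0.36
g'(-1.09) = -0.56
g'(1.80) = -0.21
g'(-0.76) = -1.15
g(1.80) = 1.37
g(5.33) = 1.13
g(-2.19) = 0.70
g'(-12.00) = 0.00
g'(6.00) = -0.02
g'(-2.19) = -0.14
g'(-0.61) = -1.79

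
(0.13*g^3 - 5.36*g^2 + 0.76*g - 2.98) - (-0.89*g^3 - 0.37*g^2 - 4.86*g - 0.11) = 1.02*g^3 - 4.99*g^2 + 5.62*g - 2.87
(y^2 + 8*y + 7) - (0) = y^2 + 8*y + 7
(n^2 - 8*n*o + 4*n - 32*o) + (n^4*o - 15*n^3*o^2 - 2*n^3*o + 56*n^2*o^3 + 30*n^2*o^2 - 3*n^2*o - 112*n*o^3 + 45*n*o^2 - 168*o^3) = n^4*o - 15*n^3*o^2 - 2*n^3*o + 56*n^2*o^3 + 30*n^2*o^2 - 3*n^2*o + n^2 - 112*n*o^3 + 45*n*o^2 - 8*n*o + 4*n - 168*o^3 - 32*o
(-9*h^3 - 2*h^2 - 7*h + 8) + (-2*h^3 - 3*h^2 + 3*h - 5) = -11*h^3 - 5*h^2 - 4*h + 3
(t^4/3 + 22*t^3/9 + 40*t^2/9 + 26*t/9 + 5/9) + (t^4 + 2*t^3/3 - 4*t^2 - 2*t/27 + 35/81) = 4*t^4/3 + 28*t^3/9 + 4*t^2/9 + 76*t/27 + 80/81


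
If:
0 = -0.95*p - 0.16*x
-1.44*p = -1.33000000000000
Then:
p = 0.92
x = -5.48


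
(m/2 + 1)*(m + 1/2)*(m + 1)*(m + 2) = m^4/2 + 11*m^3/4 + 21*m^2/4 + 4*m + 1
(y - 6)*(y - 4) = y^2 - 10*y + 24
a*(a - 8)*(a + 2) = a^3 - 6*a^2 - 16*a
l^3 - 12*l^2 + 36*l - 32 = (l - 8)*(l - 2)^2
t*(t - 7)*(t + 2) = t^3 - 5*t^2 - 14*t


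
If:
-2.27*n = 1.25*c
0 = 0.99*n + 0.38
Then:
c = 0.70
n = -0.38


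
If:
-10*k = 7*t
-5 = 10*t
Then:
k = 7/20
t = -1/2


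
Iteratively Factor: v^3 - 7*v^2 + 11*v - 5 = (v - 5)*(v^2 - 2*v + 1) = (v - 5)*(v - 1)*(v - 1)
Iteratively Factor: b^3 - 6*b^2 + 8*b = (b - 2)*(b^2 - 4*b) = b*(b - 2)*(b - 4)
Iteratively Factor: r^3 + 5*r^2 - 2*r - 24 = (r + 4)*(r^2 + r - 6) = (r - 2)*(r + 4)*(r + 3)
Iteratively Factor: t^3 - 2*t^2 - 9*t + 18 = (t - 2)*(t^2 - 9) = (t - 3)*(t - 2)*(t + 3)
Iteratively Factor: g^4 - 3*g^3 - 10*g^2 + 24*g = (g)*(g^3 - 3*g^2 - 10*g + 24) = g*(g - 4)*(g^2 + g - 6) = g*(g - 4)*(g - 2)*(g + 3)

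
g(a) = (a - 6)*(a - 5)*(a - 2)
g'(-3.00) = 157.00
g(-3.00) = -360.00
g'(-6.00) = 316.00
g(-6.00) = -1056.00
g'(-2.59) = 139.46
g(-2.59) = -299.26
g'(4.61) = -4.10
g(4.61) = 1.41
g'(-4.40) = 224.48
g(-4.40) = -625.66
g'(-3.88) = 198.04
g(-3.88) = -515.88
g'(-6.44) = 343.86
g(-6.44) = -1201.13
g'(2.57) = 4.99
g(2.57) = 4.75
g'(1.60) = 18.08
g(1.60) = -5.98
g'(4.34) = -4.33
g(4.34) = 2.56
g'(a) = (a - 6)*(a - 5) + (a - 6)*(a - 2) + (a - 5)*(a - 2) = 3*a^2 - 26*a + 52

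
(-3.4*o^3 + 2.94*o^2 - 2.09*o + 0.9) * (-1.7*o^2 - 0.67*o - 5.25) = 5.78*o^5 - 2.72*o^4 + 19.4332*o^3 - 15.5647*o^2 + 10.3695*o - 4.725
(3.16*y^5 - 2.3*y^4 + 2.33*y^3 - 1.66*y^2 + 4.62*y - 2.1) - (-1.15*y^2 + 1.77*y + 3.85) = 3.16*y^5 - 2.3*y^4 + 2.33*y^3 - 0.51*y^2 + 2.85*y - 5.95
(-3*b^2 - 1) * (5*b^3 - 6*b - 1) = -15*b^5 + 13*b^3 + 3*b^2 + 6*b + 1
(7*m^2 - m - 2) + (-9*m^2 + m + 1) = -2*m^2 - 1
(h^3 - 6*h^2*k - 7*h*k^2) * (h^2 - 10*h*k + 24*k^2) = h^5 - 16*h^4*k + 77*h^3*k^2 - 74*h^2*k^3 - 168*h*k^4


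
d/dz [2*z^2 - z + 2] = 4*z - 1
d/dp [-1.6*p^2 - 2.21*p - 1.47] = -3.2*p - 2.21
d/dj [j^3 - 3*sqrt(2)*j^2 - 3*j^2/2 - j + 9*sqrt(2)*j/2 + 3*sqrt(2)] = 3*j^2 - 6*sqrt(2)*j - 3*j - 1 + 9*sqrt(2)/2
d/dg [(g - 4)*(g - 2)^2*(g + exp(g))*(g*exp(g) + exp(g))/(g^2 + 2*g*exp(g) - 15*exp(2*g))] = (g - 2)*(-2*(g - 4)*(g - 2)*(g + 1)*(g + exp(g))*(g*exp(g) + g - 15*exp(2*g) + exp(g)) + (g^2 + 2*g*exp(g) - 15*exp(2*g))*((g - 4)*(g - 2)*(g + 1)*(exp(g) + 1) + (g - 4)*(g - 2)*(g + 2)*(g + exp(g)) + 2*(g - 4)*(g + 1)*(g + exp(g)) + (g - 2)*(g + 1)*(g + exp(g))))*exp(g)/(g^2 + 2*g*exp(g) - 15*exp(2*g))^2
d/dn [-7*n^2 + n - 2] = 1 - 14*n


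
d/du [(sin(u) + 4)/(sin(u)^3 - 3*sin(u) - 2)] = 2*(-5*sin(u) + cos(u)^2 + 4)*cos(u)/((sin(u) - 2)^2*(sin(u) + 1)^3)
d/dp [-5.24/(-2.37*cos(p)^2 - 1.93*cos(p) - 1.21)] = (24.8376*cos(p) + 10.1132)*sin(p)/(2.37*cos(p)^2 + 1.93*cos(p) + 1.21)^2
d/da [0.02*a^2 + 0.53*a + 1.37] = 0.04*a + 0.53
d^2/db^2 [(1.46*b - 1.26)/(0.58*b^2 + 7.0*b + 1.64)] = ((1.16*b + 7.0)*(1.46*b - 1.26)*(2.32*b + 14.0) - (5.0808*b + 18.9784)*(0.58*b^2 + 7.0*b + 1.64))/(0.58*b^2 + 7.0*b + 1.64)^3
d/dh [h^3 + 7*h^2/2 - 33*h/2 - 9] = 3*h^2 + 7*h - 33/2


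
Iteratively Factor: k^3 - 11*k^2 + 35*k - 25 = (k - 1)*(k^2 - 10*k + 25) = (k - 5)*(k - 1)*(k - 5)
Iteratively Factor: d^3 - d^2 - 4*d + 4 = (d - 1)*(d^2 - 4) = (d - 2)*(d - 1)*(d + 2)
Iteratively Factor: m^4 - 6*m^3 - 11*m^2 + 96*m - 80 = (m - 5)*(m^3 - m^2 - 16*m + 16) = (m - 5)*(m + 4)*(m^2 - 5*m + 4) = (m - 5)*(m - 1)*(m + 4)*(m - 4)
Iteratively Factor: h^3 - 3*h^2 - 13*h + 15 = (h + 3)*(h^2 - 6*h + 5) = (h - 1)*(h + 3)*(h - 5)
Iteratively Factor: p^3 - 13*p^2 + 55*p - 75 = (p - 5)*(p^2 - 8*p + 15) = (p - 5)*(p - 3)*(p - 5)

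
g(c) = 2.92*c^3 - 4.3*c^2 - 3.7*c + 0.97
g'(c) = 8.76*c^2 - 8.6*c - 3.7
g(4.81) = 208.64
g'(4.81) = 157.61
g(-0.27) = 1.60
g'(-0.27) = -0.74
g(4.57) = 172.95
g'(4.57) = 139.95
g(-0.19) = 1.50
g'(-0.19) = -1.75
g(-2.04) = -34.17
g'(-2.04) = 50.30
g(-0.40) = 1.58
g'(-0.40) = 1.14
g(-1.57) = -15.12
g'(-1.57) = 31.39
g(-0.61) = 0.96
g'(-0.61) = 4.81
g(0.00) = 0.97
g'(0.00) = -3.70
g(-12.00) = -5619.59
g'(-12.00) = 1360.94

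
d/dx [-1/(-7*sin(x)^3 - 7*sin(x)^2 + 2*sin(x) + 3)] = (-21*sin(x)^2 - 14*sin(x) + 2)*cos(x)/(7*sin(x)^3 + 7*sin(x)^2 - 2*sin(x) - 3)^2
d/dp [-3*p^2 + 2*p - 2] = 2 - 6*p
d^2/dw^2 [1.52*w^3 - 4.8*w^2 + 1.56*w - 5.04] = 9.12*w - 9.6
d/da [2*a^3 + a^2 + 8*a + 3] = 6*a^2 + 2*a + 8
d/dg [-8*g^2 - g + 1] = -16*g - 1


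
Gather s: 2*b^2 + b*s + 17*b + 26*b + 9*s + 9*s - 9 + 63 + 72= 2*b^2 + 43*b + s*(b + 18) + 126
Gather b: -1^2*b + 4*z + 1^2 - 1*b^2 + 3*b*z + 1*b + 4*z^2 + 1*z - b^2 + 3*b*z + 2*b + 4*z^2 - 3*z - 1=-2*b^2 + b*(6*z + 2) + 8*z^2 + 2*z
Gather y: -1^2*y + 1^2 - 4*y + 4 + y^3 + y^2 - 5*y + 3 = y^3 + y^2 - 10*y + 8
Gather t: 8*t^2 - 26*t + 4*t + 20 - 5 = 8*t^2 - 22*t + 15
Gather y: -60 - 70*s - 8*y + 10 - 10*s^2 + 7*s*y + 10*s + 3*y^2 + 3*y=-10*s^2 - 60*s + 3*y^2 + y*(7*s - 5) - 50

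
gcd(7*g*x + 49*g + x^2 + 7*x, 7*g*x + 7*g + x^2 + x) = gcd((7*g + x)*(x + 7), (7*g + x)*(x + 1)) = 7*g + x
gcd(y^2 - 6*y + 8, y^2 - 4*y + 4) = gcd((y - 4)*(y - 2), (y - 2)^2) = y - 2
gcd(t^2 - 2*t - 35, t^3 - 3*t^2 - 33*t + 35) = t^2 - 2*t - 35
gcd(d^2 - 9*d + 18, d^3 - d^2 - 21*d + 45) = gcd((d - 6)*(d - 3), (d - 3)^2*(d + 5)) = d - 3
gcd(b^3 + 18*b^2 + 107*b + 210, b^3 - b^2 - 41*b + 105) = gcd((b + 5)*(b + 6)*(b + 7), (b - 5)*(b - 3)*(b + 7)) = b + 7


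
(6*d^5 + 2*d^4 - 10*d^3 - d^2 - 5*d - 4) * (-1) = -6*d^5 - 2*d^4 + 10*d^3 + d^2 + 5*d + 4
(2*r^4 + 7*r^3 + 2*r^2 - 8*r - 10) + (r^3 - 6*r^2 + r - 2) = 2*r^4 + 8*r^3 - 4*r^2 - 7*r - 12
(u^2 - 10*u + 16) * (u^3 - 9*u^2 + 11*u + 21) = u^5 - 19*u^4 + 117*u^3 - 233*u^2 - 34*u + 336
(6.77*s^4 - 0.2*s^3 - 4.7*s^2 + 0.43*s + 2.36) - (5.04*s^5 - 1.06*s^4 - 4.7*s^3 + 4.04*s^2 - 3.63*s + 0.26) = -5.04*s^5 + 7.83*s^4 + 4.5*s^3 - 8.74*s^2 + 4.06*s + 2.1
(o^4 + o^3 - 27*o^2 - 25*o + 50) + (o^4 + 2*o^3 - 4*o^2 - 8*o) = 2*o^4 + 3*o^3 - 31*o^2 - 33*o + 50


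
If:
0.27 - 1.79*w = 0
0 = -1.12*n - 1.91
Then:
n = -1.71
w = 0.15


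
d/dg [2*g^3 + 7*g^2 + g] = 6*g^2 + 14*g + 1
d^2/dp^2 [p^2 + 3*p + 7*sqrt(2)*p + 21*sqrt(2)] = 2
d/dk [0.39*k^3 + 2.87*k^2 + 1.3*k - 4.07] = 1.17*k^2 + 5.74*k + 1.3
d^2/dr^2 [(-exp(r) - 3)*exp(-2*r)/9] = (-exp(r) - 12)*exp(-2*r)/9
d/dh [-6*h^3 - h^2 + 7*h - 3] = -18*h^2 - 2*h + 7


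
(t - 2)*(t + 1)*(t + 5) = t^3 + 4*t^2 - 7*t - 10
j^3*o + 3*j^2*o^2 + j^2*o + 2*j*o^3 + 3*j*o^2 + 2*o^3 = (j + o)*(j + 2*o)*(j*o + o)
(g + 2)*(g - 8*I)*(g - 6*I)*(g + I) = g^4 + 2*g^3 - 13*I*g^3 - 34*g^2 - 26*I*g^2 - 68*g - 48*I*g - 96*I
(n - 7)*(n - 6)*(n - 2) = n^3 - 15*n^2 + 68*n - 84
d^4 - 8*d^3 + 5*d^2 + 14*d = d*(d - 7)*(d - 2)*(d + 1)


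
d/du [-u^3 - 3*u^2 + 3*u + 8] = -3*u^2 - 6*u + 3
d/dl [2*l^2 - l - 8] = 4*l - 1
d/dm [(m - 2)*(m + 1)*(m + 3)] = 3*m^2 + 4*m - 5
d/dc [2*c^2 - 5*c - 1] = 4*c - 5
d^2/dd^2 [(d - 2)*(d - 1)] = 2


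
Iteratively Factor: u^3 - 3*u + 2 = (u + 2)*(u^2 - 2*u + 1) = (u - 1)*(u + 2)*(u - 1)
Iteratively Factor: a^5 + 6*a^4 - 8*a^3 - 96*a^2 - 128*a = (a + 2)*(a^4 + 4*a^3 - 16*a^2 - 64*a) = a*(a + 2)*(a^3 + 4*a^2 - 16*a - 64) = a*(a - 4)*(a + 2)*(a^2 + 8*a + 16) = a*(a - 4)*(a + 2)*(a + 4)*(a + 4)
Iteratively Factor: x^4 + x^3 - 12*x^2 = (x - 3)*(x^3 + 4*x^2) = x*(x - 3)*(x^2 + 4*x) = x^2*(x - 3)*(x + 4)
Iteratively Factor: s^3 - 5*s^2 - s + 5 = (s - 1)*(s^2 - 4*s - 5) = (s - 5)*(s - 1)*(s + 1)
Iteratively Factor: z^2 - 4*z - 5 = (z + 1)*(z - 5)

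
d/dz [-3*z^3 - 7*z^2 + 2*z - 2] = -9*z^2 - 14*z + 2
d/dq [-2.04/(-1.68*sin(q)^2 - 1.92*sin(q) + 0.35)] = -(6.8544*sin(q) + 3.9168)*cos(q)/(1.68*sin(q)^2 + 1.92*sin(q) - 0.35)^2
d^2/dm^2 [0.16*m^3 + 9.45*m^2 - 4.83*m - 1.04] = 0.96*m + 18.9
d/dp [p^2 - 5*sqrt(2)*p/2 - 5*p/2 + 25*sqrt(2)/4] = 2*p - 5*sqrt(2)/2 - 5/2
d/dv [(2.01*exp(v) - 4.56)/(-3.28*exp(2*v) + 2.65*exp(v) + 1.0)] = (6.5928*exp(2*v) - 29.9136*exp(v) + 14.094)*exp(v)/(10.7584*exp(4*v) - 17.384*exp(3*v) + 0.4625*exp(2*v) + 5.3*exp(v) + 1.0)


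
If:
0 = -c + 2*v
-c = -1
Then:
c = 1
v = 1/2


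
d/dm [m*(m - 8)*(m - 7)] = 3*m^2 - 30*m + 56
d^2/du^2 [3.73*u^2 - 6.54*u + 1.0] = 7.46000000000000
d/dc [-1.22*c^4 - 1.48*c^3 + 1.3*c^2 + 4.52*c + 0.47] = -4.88*c^3 - 4.44*c^2 + 2.6*c + 4.52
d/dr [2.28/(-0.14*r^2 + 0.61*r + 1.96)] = (0.6384*r - 1.3908)/(-0.14*r^2 + 0.61*r + 1.96)^2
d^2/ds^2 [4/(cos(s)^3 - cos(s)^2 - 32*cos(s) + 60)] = 4*((-125*cos(s) - 8*cos(2*s) + 9*cos(3*s))*(cos(s)^3 - cos(s)^2 - 32*cos(s) + 60)/4 + 2*(-3*cos(s)^2 + 2*cos(s) + 32)^2*sin(s)^2)/(cos(s)^3 - cos(s)^2 - 32*cos(s) + 60)^3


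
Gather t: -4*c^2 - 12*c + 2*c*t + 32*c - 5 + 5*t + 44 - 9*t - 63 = -4*c^2 + 20*c + t*(2*c - 4) - 24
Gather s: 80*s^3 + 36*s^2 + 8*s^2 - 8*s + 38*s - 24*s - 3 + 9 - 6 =80*s^3 + 44*s^2 + 6*s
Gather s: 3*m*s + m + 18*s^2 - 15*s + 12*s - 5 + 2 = m + 18*s^2 + s*(3*m - 3) - 3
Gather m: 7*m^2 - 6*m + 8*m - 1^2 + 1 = 7*m^2 + 2*m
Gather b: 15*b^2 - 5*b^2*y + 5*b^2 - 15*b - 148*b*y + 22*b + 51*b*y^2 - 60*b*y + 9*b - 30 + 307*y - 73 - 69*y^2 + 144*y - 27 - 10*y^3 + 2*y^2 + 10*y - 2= b^2*(20 - 5*y) + b*(51*y^2 - 208*y + 16) - 10*y^3 - 67*y^2 + 461*y - 132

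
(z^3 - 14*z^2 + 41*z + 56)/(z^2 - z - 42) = (z^2 - 7*z - 8)/(z + 6)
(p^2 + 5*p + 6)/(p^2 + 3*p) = (p + 2)/p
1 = 1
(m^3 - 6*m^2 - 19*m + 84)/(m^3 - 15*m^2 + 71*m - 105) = (m + 4)/(m - 5)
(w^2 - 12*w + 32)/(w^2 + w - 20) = (w - 8)/(w + 5)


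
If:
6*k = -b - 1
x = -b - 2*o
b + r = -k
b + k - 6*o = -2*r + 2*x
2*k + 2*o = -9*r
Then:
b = 1/5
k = -1/5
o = 1/5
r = 0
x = -3/5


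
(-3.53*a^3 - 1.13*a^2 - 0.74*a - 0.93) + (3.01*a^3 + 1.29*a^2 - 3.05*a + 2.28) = -0.52*a^3 + 0.16*a^2 - 3.79*a + 1.35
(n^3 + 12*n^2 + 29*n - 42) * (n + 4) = n^4 + 16*n^3 + 77*n^2 + 74*n - 168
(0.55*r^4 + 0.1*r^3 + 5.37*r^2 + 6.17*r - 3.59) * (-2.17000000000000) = -1.1935*r^4 - 0.217*r^3 - 11.6529*r^2 - 13.3889*r + 7.7903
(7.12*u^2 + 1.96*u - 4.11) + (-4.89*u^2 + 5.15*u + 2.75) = 2.23*u^2 + 7.11*u - 1.36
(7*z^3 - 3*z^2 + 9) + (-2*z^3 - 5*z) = 5*z^3 - 3*z^2 - 5*z + 9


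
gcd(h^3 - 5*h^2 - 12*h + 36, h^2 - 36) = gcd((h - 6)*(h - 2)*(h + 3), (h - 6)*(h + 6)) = h - 6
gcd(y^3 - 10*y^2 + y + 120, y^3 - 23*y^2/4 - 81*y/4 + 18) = y^2 - 5*y - 24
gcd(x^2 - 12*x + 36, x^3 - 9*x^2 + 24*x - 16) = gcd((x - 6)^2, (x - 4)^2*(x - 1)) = 1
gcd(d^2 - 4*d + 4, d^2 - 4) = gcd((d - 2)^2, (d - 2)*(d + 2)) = d - 2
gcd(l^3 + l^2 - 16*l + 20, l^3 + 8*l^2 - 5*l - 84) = 1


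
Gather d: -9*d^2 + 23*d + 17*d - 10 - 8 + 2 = -9*d^2 + 40*d - 16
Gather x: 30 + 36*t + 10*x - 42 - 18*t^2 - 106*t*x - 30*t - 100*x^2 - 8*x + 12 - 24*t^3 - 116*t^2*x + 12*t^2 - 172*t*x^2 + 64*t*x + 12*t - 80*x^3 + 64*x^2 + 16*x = -24*t^3 - 6*t^2 + 18*t - 80*x^3 + x^2*(-172*t - 36) + x*(-116*t^2 - 42*t + 18)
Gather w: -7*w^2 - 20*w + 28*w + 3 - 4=-7*w^2 + 8*w - 1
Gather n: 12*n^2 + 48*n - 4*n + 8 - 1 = 12*n^2 + 44*n + 7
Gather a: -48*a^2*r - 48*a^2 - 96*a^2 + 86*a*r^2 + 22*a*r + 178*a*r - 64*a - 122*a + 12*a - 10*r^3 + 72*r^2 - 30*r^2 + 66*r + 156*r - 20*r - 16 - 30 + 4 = a^2*(-48*r - 144) + a*(86*r^2 + 200*r - 174) - 10*r^3 + 42*r^2 + 202*r - 42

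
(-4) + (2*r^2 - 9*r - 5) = 2*r^2 - 9*r - 9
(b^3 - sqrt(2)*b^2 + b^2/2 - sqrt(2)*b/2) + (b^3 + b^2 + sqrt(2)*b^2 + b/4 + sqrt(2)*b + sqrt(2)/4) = 2*b^3 + 3*b^2/2 + b/4 + sqrt(2)*b/2 + sqrt(2)/4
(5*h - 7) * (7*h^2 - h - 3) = 35*h^3 - 54*h^2 - 8*h + 21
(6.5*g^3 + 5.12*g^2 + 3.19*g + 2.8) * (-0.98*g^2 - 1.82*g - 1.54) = -6.37*g^5 - 16.8476*g^4 - 22.4546*g^3 - 16.4346*g^2 - 10.0086*g - 4.312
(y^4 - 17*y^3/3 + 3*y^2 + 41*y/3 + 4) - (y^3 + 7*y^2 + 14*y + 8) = y^4 - 20*y^3/3 - 4*y^2 - y/3 - 4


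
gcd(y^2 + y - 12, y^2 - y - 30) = 1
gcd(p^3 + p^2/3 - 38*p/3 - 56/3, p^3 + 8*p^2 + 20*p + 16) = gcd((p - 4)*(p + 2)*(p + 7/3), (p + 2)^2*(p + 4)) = p + 2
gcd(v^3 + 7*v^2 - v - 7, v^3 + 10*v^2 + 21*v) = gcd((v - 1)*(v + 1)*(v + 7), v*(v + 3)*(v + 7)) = v + 7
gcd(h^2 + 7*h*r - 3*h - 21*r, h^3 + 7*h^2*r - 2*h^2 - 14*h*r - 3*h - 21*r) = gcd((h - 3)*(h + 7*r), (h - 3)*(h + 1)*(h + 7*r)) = h^2 + 7*h*r - 3*h - 21*r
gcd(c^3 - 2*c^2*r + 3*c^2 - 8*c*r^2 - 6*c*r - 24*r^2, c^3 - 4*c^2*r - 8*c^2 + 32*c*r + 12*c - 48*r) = -c + 4*r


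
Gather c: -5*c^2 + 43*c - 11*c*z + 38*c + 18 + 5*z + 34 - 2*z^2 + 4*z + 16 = -5*c^2 + c*(81 - 11*z) - 2*z^2 + 9*z + 68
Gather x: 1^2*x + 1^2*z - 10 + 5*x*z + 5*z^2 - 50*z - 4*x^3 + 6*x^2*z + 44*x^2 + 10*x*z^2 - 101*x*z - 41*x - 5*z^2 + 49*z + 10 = -4*x^3 + x^2*(6*z + 44) + x*(10*z^2 - 96*z - 40)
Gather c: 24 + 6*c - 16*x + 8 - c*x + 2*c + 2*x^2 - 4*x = c*(8 - x) + 2*x^2 - 20*x + 32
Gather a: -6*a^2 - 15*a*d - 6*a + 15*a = -6*a^2 + a*(9 - 15*d)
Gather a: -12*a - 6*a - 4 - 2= -18*a - 6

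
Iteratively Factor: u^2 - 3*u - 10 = (u - 5)*(u + 2)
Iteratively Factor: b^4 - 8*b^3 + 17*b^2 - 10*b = (b)*(b^3 - 8*b^2 + 17*b - 10) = b*(b - 2)*(b^2 - 6*b + 5) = b*(b - 5)*(b - 2)*(b - 1)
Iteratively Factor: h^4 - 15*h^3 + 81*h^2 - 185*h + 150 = (h - 5)*(h^3 - 10*h^2 + 31*h - 30) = (h - 5)*(h - 2)*(h^2 - 8*h + 15) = (h - 5)^2*(h - 2)*(h - 3)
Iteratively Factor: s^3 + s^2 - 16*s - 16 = (s + 1)*(s^2 - 16) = (s - 4)*(s + 1)*(s + 4)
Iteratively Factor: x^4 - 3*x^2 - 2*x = (x - 2)*(x^3 + 2*x^2 + x) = x*(x - 2)*(x^2 + 2*x + 1) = x*(x - 2)*(x + 1)*(x + 1)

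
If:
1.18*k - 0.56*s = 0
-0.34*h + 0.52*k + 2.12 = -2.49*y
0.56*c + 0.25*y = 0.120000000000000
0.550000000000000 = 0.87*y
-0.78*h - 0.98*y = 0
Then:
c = -0.07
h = -0.79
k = -7.62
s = -16.06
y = 0.63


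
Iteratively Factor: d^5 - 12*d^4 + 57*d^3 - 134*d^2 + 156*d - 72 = (d - 2)*(d^4 - 10*d^3 + 37*d^2 - 60*d + 36) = (d - 3)*(d - 2)*(d^3 - 7*d^2 + 16*d - 12) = (d - 3)^2*(d - 2)*(d^2 - 4*d + 4) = (d - 3)^2*(d - 2)^2*(d - 2)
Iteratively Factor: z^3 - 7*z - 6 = (z + 1)*(z^2 - z - 6) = (z + 1)*(z + 2)*(z - 3)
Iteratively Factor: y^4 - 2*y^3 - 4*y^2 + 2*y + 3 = (y + 1)*(y^3 - 3*y^2 - y + 3) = (y + 1)^2*(y^2 - 4*y + 3) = (y - 3)*(y + 1)^2*(y - 1)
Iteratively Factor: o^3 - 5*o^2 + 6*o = (o - 2)*(o^2 - 3*o) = o*(o - 2)*(o - 3)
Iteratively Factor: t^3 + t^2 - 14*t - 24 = (t + 3)*(t^2 - 2*t - 8) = (t - 4)*(t + 3)*(t + 2)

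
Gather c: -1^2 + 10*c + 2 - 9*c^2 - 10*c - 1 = -9*c^2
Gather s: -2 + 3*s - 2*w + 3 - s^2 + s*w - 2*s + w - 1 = -s^2 + s*(w + 1) - w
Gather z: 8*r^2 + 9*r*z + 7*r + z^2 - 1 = 8*r^2 + 9*r*z + 7*r + z^2 - 1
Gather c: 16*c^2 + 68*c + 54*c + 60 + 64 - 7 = 16*c^2 + 122*c + 117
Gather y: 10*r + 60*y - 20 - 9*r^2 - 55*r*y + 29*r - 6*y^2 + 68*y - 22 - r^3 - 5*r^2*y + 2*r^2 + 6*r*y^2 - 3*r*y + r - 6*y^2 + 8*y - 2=-r^3 - 7*r^2 + 40*r + y^2*(6*r - 12) + y*(-5*r^2 - 58*r + 136) - 44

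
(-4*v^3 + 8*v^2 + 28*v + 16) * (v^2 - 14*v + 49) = -4*v^5 + 64*v^4 - 280*v^3 + 16*v^2 + 1148*v + 784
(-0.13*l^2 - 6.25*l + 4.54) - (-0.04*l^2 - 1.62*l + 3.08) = -0.09*l^2 - 4.63*l + 1.46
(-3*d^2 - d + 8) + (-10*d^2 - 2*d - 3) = -13*d^2 - 3*d + 5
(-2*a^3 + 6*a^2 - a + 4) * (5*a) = -10*a^4 + 30*a^3 - 5*a^2 + 20*a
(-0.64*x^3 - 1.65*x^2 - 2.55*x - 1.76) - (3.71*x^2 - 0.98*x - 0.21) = -0.64*x^3 - 5.36*x^2 - 1.57*x - 1.55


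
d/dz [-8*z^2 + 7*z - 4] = 7 - 16*z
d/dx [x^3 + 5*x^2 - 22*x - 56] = 3*x^2 + 10*x - 22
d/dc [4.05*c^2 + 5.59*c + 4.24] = 8.1*c + 5.59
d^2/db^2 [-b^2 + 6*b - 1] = -2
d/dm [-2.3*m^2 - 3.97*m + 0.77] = -4.6*m - 3.97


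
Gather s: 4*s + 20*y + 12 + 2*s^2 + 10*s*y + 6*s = 2*s^2 + s*(10*y + 10) + 20*y + 12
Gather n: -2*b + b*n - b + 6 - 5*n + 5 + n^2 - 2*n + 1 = -3*b + n^2 + n*(b - 7) + 12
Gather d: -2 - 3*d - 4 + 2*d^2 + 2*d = 2*d^2 - d - 6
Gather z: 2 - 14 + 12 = 0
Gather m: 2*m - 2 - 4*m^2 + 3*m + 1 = -4*m^2 + 5*m - 1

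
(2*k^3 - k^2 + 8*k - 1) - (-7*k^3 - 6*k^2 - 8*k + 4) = 9*k^3 + 5*k^2 + 16*k - 5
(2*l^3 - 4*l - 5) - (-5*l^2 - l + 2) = 2*l^3 + 5*l^2 - 3*l - 7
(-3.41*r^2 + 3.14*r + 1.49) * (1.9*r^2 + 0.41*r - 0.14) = -6.479*r^4 + 4.5679*r^3 + 4.5958*r^2 + 0.1713*r - 0.2086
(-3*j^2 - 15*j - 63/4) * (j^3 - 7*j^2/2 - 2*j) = -3*j^5 - 9*j^4/2 + 171*j^3/4 + 681*j^2/8 + 63*j/2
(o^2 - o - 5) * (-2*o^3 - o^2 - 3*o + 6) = -2*o^5 + o^4 + 8*o^3 + 14*o^2 + 9*o - 30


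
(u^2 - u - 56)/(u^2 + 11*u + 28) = (u - 8)/(u + 4)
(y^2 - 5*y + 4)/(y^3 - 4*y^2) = (y - 1)/y^2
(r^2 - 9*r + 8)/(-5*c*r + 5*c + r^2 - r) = (r - 8)/(-5*c + r)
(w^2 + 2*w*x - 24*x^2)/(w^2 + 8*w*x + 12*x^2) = (w - 4*x)/(w + 2*x)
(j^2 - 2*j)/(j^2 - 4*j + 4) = j/(j - 2)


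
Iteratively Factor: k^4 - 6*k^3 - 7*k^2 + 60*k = (k - 5)*(k^3 - k^2 - 12*k) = (k - 5)*(k - 4)*(k^2 + 3*k) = (k - 5)*(k - 4)*(k + 3)*(k)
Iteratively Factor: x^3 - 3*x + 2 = (x - 1)*(x^2 + x - 2) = (x - 1)^2*(x + 2)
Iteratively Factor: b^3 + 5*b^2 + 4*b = (b + 4)*(b^2 + b) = b*(b + 4)*(b + 1)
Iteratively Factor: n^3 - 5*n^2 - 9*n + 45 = (n + 3)*(n^2 - 8*n + 15) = (n - 3)*(n + 3)*(n - 5)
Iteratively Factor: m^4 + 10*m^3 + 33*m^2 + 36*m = (m)*(m^3 + 10*m^2 + 33*m + 36) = m*(m + 3)*(m^2 + 7*m + 12) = m*(m + 3)*(m + 4)*(m + 3)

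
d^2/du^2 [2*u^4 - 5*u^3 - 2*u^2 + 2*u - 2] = 24*u^2 - 30*u - 4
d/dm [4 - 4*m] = -4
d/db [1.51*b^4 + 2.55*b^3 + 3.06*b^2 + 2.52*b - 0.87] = 6.04*b^3 + 7.65*b^2 + 6.12*b + 2.52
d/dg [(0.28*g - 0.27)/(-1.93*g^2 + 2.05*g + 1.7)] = (0.5404*g^2 - 1.0422*g + 1.0295)/(3.7249*g^4 - 7.913*g^3 - 2.3595*g^2 + 6.97*g + 2.89)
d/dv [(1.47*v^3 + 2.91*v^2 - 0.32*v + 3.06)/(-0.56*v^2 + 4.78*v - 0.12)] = (-0.8232*v^4 + 14.0532*v^3 + 13.2014*v^2 + 2.7288*v - 14.5884)/(0.3136*v^4 - 5.3536*v^3 + 22.9828*v^2 - 1.1472*v + 0.0144)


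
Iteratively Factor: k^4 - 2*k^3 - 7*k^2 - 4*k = (k + 1)*(k^3 - 3*k^2 - 4*k) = k*(k + 1)*(k^2 - 3*k - 4) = k*(k - 4)*(k + 1)*(k + 1)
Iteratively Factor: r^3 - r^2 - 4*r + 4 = (r + 2)*(r^2 - 3*r + 2) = (r - 2)*(r + 2)*(r - 1)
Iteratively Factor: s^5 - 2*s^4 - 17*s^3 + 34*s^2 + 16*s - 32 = (s - 1)*(s^4 - s^3 - 18*s^2 + 16*s + 32) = (s - 1)*(s + 4)*(s^3 - 5*s^2 + 2*s + 8) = (s - 2)*(s - 1)*(s + 4)*(s^2 - 3*s - 4) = (s - 4)*(s - 2)*(s - 1)*(s + 4)*(s + 1)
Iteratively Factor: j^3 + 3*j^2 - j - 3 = (j + 3)*(j^2 - 1) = (j + 1)*(j + 3)*(j - 1)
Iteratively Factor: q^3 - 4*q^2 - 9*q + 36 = (q - 3)*(q^2 - q - 12) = (q - 4)*(q - 3)*(q + 3)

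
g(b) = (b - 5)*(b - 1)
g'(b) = 2*b - 6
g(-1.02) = 12.16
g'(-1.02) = -8.04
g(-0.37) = 7.36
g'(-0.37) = -6.74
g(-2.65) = 27.92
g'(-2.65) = -11.30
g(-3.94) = 44.16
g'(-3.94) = -13.88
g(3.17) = -3.97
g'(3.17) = 0.34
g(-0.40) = 7.56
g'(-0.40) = -6.80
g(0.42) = 2.66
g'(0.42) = -5.16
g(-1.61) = 17.25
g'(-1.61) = -9.22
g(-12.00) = 221.00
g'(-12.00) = -30.00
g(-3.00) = 32.00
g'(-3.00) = -12.00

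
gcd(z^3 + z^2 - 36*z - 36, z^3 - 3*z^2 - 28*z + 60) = z - 6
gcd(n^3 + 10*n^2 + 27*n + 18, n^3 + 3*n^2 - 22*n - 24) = n^2 + 7*n + 6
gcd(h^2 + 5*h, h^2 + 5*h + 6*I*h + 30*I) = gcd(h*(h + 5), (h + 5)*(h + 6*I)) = h + 5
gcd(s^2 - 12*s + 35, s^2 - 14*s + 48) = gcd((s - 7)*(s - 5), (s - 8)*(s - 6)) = 1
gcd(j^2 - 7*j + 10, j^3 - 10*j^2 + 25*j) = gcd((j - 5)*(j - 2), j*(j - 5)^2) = j - 5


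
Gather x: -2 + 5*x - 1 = 5*x - 3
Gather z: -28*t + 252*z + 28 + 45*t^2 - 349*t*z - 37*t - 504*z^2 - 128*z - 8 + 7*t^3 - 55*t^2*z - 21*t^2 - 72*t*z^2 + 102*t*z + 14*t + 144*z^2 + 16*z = 7*t^3 + 24*t^2 - 51*t + z^2*(-72*t - 360) + z*(-55*t^2 - 247*t + 140) + 20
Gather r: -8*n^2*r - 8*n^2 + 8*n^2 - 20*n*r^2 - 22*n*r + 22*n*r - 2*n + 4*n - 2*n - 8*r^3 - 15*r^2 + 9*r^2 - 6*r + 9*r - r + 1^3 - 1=-8*r^3 + r^2*(-20*n - 6) + r*(2 - 8*n^2)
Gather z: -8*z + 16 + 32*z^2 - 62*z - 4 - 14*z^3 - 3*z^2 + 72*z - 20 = -14*z^3 + 29*z^2 + 2*z - 8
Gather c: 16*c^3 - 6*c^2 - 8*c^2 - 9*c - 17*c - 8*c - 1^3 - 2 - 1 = 16*c^3 - 14*c^2 - 34*c - 4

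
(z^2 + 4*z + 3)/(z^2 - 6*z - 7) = (z + 3)/(z - 7)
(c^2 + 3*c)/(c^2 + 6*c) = (c + 3)/(c + 6)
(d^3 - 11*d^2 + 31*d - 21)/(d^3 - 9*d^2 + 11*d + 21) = (d - 1)/(d + 1)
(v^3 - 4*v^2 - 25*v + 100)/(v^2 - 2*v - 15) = (v^2 + v - 20)/(v + 3)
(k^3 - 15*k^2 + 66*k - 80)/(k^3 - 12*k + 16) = (k^2 - 13*k + 40)/(k^2 + 2*k - 8)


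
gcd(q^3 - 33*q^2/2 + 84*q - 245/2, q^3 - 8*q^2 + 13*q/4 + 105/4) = q^2 - 19*q/2 + 35/2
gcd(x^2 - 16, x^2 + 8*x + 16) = x + 4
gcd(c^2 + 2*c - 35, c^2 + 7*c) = c + 7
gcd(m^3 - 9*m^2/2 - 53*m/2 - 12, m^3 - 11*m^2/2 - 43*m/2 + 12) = m^2 - 5*m - 24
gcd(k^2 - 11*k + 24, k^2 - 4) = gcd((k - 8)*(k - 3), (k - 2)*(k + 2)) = 1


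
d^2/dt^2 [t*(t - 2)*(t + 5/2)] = 6*t + 1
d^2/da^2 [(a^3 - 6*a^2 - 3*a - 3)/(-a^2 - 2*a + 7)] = 2*(-20*a^3 + 177*a^2 - 66*a + 369)/(a^6 + 6*a^5 - 9*a^4 - 76*a^3 + 63*a^2 + 294*a - 343)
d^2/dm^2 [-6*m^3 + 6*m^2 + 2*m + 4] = 12 - 36*m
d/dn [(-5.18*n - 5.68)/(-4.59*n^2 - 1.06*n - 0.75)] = (23.7762*n^2 + 5.4908*n - (5.18*n + 5.68)*(9.18*n + 1.06) + 3.885)/(4.59*n^2 + 1.06*n + 0.75)^2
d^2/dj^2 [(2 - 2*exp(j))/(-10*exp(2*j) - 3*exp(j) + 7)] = (200*exp(4*j) - 860*exp(3*j) + 660*exp(2*j) - 536*exp(j) + 56)*exp(j)/(1000*exp(6*j) + 900*exp(5*j) - 1830*exp(4*j) - 1233*exp(3*j) + 1281*exp(2*j) + 441*exp(j) - 343)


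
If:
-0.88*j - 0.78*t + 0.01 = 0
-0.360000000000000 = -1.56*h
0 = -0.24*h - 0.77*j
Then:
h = 0.23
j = -0.07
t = 0.09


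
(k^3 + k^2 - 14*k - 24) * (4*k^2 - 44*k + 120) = 4*k^5 - 40*k^4 + 20*k^3 + 640*k^2 - 624*k - 2880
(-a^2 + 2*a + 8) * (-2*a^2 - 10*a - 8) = 2*a^4 + 6*a^3 - 28*a^2 - 96*a - 64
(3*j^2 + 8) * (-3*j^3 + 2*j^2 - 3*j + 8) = -9*j^5 + 6*j^4 - 33*j^3 + 40*j^2 - 24*j + 64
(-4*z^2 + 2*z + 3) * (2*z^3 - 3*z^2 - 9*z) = -8*z^5 + 16*z^4 + 36*z^3 - 27*z^2 - 27*z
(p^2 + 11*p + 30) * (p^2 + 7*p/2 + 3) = p^4 + 29*p^3/2 + 143*p^2/2 + 138*p + 90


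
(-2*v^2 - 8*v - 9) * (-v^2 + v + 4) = 2*v^4 + 6*v^3 - 7*v^2 - 41*v - 36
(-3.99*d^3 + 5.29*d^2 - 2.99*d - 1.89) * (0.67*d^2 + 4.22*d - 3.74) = -2.6733*d^5 - 13.2935*d^4 + 35.2431*d^3 - 33.6687*d^2 + 3.2068*d + 7.0686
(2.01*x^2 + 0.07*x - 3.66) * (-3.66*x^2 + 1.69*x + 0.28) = -7.3566*x^4 + 3.1407*x^3 + 14.0767*x^2 - 6.1658*x - 1.0248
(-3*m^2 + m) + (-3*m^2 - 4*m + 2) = -6*m^2 - 3*m + 2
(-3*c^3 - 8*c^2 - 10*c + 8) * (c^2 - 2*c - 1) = -3*c^5 - 2*c^4 + 9*c^3 + 36*c^2 - 6*c - 8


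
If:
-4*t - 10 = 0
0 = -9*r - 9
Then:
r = -1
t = -5/2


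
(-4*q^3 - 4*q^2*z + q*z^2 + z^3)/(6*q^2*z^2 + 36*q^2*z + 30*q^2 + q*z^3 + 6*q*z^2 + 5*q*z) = (-4*q^3 - 4*q^2*z + q*z^2 + z^3)/(q*(6*q*z^2 + 36*q*z + 30*q + z^3 + 6*z^2 + 5*z))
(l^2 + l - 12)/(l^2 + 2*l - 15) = (l + 4)/(l + 5)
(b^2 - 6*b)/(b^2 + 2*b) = (b - 6)/(b + 2)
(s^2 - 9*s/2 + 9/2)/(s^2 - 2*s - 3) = (s - 3/2)/(s + 1)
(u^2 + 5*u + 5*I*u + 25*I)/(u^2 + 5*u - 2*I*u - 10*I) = (u + 5*I)/(u - 2*I)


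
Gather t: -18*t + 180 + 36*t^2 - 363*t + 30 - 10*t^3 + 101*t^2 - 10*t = -10*t^3 + 137*t^2 - 391*t + 210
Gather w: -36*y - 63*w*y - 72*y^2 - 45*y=-63*w*y - 72*y^2 - 81*y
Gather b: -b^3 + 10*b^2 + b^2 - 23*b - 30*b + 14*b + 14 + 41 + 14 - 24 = -b^3 + 11*b^2 - 39*b + 45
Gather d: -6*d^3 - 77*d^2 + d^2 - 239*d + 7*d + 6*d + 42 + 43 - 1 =-6*d^3 - 76*d^2 - 226*d + 84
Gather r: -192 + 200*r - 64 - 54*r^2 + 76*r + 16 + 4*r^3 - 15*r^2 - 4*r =4*r^3 - 69*r^2 + 272*r - 240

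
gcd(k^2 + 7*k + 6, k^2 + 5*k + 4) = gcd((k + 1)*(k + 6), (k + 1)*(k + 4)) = k + 1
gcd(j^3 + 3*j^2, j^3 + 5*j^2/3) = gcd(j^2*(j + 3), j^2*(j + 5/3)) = j^2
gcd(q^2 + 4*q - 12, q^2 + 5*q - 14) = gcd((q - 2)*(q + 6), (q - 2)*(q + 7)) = q - 2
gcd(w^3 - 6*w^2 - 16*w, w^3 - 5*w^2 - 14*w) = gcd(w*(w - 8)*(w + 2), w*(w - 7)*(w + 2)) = w^2 + 2*w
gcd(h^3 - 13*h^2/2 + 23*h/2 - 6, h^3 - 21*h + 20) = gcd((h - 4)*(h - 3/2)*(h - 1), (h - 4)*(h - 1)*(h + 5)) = h^2 - 5*h + 4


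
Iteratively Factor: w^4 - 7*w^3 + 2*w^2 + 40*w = (w - 5)*(w^3 - 2*w^2 - 8*w) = (w - 5)*(w + 2)*(w^2 - 4*w) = (w - 5)*(w - 4)*(w + 2)*(w)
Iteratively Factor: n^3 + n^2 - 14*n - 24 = (n + 3)*(n^2 - 2*n - 8) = (n - 4)*(n + 3)*(n + 2)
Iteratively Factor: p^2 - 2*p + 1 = (p - 1)*(p - 1)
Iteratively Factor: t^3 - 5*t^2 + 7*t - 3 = (t - 1)*(t^2 - 4*t + 3) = (t - 1)^2*(t - 3)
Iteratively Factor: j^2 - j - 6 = (j - 3)*(j + 2)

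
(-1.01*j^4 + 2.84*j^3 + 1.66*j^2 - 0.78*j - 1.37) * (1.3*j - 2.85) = -1.313*j^5 + 6.5705*j^4 - 5.936*j^3 - 5.745*j^2 + 0.442*j + 3.9045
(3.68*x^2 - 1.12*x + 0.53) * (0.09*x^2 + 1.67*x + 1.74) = 0.3312*x^4 + 6.0448*x^3 + 4.5805*x^2 - 1.0637*x + 0.9222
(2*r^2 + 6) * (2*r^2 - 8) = 4*r^4 - 4*r^2 - 48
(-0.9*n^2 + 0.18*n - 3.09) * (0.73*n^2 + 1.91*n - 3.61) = -0.657*n^4 - 1.5876*n^3 + 1.3371*n^2 - 6.5517*n + 11.1549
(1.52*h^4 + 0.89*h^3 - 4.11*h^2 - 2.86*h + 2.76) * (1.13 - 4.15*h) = -6.308*h^5 - 1.9759*h^4 + 18.0622*h^3 + 7.2247*h^2 - 14.6858*h + 3.1188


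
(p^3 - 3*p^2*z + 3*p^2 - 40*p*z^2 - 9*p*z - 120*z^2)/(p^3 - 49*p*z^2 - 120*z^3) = (p + 3)/(p + 3*z)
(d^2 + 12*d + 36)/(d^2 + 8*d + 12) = (d + 6)/(d + 2)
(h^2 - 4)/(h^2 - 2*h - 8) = (h - 2)/(h - 4)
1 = 1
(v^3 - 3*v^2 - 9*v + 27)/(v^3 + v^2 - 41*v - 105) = (v^2 - 6*v + 9)/(v^2 - 2*v - 35)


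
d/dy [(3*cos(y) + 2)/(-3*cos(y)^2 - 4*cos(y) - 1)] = (9*sin(y)^2 - 12*cos(y) - 14)*sin(y)/(3*cos(y)^2 + 4*cos(y) + 1)^2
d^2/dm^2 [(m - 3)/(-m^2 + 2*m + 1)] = 2*(4*(m - 3)*(m - 1)^2 + (3*m - 5)*(-m^2 + 2*m + 1))/(-m^2 + 2*m + 1)^3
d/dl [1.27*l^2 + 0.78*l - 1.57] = 2.54*l + 0.78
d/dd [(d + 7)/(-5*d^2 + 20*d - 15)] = (-d^2 + 4*d + 2*(d - 2)*(d + 7) - 3)/(5*(d^2 - 4*d + 3)^2)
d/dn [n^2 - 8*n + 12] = 2*n - 8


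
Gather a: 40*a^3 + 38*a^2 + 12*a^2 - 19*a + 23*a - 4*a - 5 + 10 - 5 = 40*a^3 + 50*a^2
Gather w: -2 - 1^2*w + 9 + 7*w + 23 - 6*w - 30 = 0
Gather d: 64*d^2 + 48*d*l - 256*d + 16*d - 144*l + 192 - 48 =64*d^2 + d*(48*l - 240) - 144*l + 144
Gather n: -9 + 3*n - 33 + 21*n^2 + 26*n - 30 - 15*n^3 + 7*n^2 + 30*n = -15*n^3 + 28*n^2 + 59*n - 72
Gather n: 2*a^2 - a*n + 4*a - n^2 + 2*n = 2*a^2 + 4*a - n^2 + n*(2 - a)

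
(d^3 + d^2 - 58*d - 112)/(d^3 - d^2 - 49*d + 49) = (d^2 - 6*d - 16)/(d^2 - 8*d + 7)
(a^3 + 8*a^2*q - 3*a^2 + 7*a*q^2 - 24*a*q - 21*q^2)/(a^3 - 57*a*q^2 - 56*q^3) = (3 - a)/(-a + 8*q)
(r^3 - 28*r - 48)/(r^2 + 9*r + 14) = (r^2 - 2*r - 24)/(r + 7)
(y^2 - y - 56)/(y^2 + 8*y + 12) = (y^2 - y - 56)/(y^2 + 8*y + 12)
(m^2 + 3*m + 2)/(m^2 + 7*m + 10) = (m + 1)/(m + 5)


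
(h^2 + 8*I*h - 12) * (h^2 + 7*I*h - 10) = h^4 + 15*I*h^3 - 78*h^2 - 164*I*h + 120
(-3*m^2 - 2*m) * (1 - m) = 3*m^3 - m^2 - 2*m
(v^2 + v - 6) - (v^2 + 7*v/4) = -3*v/4 - 6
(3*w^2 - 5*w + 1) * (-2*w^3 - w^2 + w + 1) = -6*w^5 + 7*w^4 + 6*w^3 - 3*w^2 - 4*w + 1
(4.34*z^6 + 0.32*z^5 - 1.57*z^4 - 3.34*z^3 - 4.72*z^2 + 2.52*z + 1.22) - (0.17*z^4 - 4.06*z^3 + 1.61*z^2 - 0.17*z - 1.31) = 4.34*z^6 + 0.32*z^5 - 1.74*z^4 + 0.72*z^3 - 6.33*z^2 + 2.69*z + 2.53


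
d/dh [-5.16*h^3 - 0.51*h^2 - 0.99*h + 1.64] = -15.48*h^2 - 1.02*h - 0.99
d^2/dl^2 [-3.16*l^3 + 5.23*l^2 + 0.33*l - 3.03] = 10.46 - 18.96*l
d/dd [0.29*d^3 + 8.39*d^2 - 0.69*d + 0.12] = 0.87*d^2 + 16.78*d - 0.69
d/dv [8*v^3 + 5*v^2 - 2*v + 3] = 24*v^2 + 10*v - 2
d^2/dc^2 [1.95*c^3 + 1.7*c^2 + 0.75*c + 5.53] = 11.7*c + 3.4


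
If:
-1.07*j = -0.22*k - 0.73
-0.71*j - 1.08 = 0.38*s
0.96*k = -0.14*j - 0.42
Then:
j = 0.58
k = -0.52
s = -3.92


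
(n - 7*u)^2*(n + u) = n^3 - 13*n^2*u + 35*n*u^2 + 49*u^3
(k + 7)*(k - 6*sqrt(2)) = k^2 - 6*sqrt(2)*k + 7*k - 42*sqrt(2)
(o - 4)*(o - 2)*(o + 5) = o^3 - o^2 - 22*o + 40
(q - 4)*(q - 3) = q^2 - 7*q + 12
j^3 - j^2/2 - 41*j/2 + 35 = (j - 7/2)*(j - 2)*(j + 5)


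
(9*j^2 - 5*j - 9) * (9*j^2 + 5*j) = 81*j^4 - 106*j^2 - 45*j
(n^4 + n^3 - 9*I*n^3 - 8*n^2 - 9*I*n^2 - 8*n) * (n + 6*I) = n^5 + n^4 - 3*I*n^4 + 46*n^3 - 3*I*n^3 + 46*n^2 - 48*I*n^2 - 48*I*n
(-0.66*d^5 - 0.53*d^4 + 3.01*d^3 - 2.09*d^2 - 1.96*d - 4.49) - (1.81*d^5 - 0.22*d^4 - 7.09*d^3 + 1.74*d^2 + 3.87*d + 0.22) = -2.47*d^5 - 0.31*d^4 + 10.1*d^3 - 3.83*d^2 - 5.83*d - 4.71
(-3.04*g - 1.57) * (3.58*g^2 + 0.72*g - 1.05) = -10.8832*g^3 - 7.8094*g^2 + 2.0616*g + 1.6485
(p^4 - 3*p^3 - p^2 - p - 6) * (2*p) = 2*p^5 - 6*p^4 - 2*p^3 - 2*p^2 - 12*p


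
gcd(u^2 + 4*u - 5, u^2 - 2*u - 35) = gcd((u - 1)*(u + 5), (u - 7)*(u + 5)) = u + 5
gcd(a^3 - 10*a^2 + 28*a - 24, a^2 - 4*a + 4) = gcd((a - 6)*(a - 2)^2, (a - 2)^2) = a^2 - 4*a + 4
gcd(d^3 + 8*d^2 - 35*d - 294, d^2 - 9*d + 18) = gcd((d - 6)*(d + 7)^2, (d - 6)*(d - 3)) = d - 6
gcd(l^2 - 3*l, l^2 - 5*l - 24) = 1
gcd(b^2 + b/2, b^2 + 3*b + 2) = 1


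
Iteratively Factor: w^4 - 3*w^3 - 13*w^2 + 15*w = (w)*(w^3 - 3*w^2 - 13*w + 15) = w*(w - 1)*(w^2 - 2*w - 15) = w*(w - 5)*(w - 1)*(w + 3)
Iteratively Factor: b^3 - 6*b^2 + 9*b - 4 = (b - 1)*(b^2 - 5*b + 4) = (b - 4)*(b - 1)*(b - 1)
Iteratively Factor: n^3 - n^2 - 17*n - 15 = (n + 3)*(n^2 - 4*n - 5) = (n - 5)*(n + 3)*(n + 1)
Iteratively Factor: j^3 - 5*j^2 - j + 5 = (j - 1)*(j^2 - 4*j - 5) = (j - 1)*(j + 1)*(j - 5)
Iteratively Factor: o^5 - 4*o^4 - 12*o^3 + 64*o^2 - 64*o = (o - 2)*(o^4 - 2*o^3 - 16*o^2 + 32*o) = (o - 2)*(o + 4)*(o^3 - 6*o^2 + 8*o) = (o - 2)^2*(o + 4)*(o^2 - 4*o) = (o - 4)*(o - 2)^2*(o + 4)*(o)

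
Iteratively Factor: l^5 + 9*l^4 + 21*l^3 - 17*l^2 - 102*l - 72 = (l + 3)*(l^4 + 6*l^3 + 3*l^2 - 26*l - 24) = (l + 3)^2*(l^3 + 3*l^2 - 6*l - 8) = (l - 2)*(l + 3)^2*(l^2 + 5*l + 4) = (l - 2)*(l + 3)^2*(l + 4)*(l + 1)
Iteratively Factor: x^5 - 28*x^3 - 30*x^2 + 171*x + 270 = (x - 5)*(x^4 + 5*x^3 - 3*x^2 - 45*x - 54) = (x - 5)*(x - 3)*(x^3 + 8*x^2 + 21*x + 18) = (x - 5)*(x - 3)*(x + 2)*(x^2 + 6*x + 9) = (x - 5)*(x - 3)*(x + 2)*(x + 3)*(x + 3)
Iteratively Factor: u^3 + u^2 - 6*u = (u)*(u^2 + u - 6) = u*(u + 3)*(u - 2)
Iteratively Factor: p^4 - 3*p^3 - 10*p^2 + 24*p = (p - 4)*(p^3 + p^2 - 6*p) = (p - 4)*(p + 3)*(p^2 - 2*p) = p*(p - 4)*(p + 3)*(p - 2)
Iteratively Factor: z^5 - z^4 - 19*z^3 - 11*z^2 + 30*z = (z + 3)*(z^4 - 4*z^3 - 7*z^2 + 10*z) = (z - 5)*(z + 3)*(z^3 + z^2 - 2*z) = (z - 5)*(z - 1)*(z + 3)*(z^2 + 2*z) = z*(z - 5)*(z - 1)*(z + 3)*(z + 2)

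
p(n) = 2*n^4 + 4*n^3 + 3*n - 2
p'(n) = 8*n^3 + 12*n^2 + 3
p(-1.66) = -10.09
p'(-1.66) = -0.53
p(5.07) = 1855.99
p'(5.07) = 1354.05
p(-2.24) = -3.33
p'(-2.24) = -26.70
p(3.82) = 658.31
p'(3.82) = 624.05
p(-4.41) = 398.16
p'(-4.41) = -449.75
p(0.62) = 1.11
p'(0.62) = 9.52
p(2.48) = 142.11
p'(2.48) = 198.83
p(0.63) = 1.21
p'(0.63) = 9.76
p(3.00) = 277.00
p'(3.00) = 327.00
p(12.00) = 48418.00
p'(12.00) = 15555.00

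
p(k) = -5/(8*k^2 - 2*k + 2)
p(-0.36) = -1.33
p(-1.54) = -0.21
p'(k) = -5*(2 - 16*k)/(8*k^2 - 2*k + 2)^2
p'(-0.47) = -2.15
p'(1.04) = 1.00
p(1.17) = -0.47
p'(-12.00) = 0.00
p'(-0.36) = -2.75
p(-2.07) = -0.12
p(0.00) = -2.50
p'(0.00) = -2.50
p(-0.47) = -1.06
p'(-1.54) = -0.23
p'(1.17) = 0.74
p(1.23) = -0.43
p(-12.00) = 0.00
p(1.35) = -0.36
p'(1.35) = 0.51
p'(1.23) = 0.65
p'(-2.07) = -0.11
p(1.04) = -0.58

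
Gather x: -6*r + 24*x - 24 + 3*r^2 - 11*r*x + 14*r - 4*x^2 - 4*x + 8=3*r^2 + 8*r - 4*x^2 + x*(20 - 11*r) - 16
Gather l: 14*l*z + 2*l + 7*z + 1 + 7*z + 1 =l*(14*z + 2) + 14*z + 2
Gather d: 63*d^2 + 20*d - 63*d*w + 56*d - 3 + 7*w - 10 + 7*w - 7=63*d^2 + d*(76 - 63*w) + 14*w - 20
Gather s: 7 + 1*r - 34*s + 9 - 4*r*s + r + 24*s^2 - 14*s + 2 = 2*r + 24*s^2 + s*(-4*r - 48) + 18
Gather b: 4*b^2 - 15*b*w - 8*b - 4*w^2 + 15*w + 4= 4*b^2 + b*(-15*w - 8) - 4*w^2 + 15*w + 4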